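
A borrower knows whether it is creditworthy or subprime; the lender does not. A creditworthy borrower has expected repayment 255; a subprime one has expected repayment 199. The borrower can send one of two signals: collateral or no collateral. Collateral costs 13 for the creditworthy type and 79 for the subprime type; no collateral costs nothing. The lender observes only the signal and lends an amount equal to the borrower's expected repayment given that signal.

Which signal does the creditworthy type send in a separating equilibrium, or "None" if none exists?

collateral

Try creditworthy → collateral, subprime → no collateral:
  If types separate, collateral earns payment 255 and no collateral earns 199.
  Creditworthy: collateral gives 255 − 13 = 242; no collateral gives 199 − 0 = 199. No deviation. ✓
  Subprime: no collateral gives 199 − 0 = 199; collateral gives 255 − 79 = 176. No deviation. ✓
Both hold — the creditworthy type sends collateral.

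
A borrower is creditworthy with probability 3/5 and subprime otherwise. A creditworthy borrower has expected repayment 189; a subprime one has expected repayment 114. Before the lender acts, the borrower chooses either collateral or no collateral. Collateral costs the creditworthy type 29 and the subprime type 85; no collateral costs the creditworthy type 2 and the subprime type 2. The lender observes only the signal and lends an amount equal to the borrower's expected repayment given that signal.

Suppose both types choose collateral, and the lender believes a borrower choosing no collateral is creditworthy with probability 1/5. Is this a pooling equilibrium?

No

On the equilibrium path (collateral) the lender holds the prior 3/5 and pays 3/5·189 + 2/5·114 = 159. Off-path (no collateral) belief 1/5 gives 1/5·189 + 4/5·114 = 129.
Creditworthy: collateral gives 159 − 29 = 130; no collateral gives 129 − 2 = 127. Stays. ✓
Subprime: collateral gives 159 − 85 = 74; no collateral gives 129 − 2 = 127. Deviates. ✗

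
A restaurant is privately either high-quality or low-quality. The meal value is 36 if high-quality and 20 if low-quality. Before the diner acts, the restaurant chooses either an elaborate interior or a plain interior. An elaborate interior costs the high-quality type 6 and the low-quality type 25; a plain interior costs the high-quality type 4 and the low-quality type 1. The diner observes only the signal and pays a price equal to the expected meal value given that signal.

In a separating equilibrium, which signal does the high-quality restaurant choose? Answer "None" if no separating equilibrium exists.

elaborate interior

Try high-quality → elaborate interior, low-quality → plain interior:
  If types separate, elaborate interior earns payment 36 and plain interior earns 20.
  High-quality: elaborate interior gives 36 − 6 = 30; plain interior gives 20 − 4 = 16. No deviation. ✓
  Low-quality: plain interior gives 20 − 1 = 19; elaborate interior gives 36 − 25 = 11. No deviation. ✓
Both hold — the high-quality type sends elaborate interior.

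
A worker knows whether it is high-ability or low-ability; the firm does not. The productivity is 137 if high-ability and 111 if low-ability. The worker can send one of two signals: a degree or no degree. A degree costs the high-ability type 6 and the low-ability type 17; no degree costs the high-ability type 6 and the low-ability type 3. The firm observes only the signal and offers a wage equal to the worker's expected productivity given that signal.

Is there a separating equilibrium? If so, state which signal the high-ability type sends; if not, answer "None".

Try high-ability → degree, low-ability → no degree:
  Under separation the firm infers type exactly: degree → high-ability (pays 137), no degree → low-ability (pays 111).
  High-ability: degree gives 137 − 6 = 131; no degree gives 111 − 6 = 105. No deviation. ✓
  Low-ability: no degree gives 111 − 3 = 108; degree gives 137 − 17 = 120. Would deviate. ✗
Try high-ability → no degree, low-ability → degree:
  Under separation the firm infers type exactly: no degree → high-ability (pays 137), degree → low-ability (pays 111).
  High-ability: no degree gives 137 − 6 = 131; degree gives 111 − 6 = 105. No deviation. ✓
  Low-ability: degree gives 111 − 17 = 94; no degree gives 137 − 3 = 134. Would deviate. ✗
Neither assignment is incentive-compatible.

None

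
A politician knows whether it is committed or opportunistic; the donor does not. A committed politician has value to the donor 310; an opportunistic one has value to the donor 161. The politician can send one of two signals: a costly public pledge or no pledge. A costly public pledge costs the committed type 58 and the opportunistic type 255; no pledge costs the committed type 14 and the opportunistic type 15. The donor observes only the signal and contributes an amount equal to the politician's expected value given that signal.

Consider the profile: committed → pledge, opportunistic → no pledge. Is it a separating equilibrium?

Under separation the donor infers type exactly: pledge → committed (pays 310), no pledge → opportunistic (pays 161).
Committed: pledge gives 310 − 58 = 252; no pledge gives 161 − 14 = 147. No deviation. ✓
Opportunistic: no pledge gives 161 − 15 = 146; pledge gives 310 − 255 = 55. No deviation. ✓
Both incentive constraints hold.

Yes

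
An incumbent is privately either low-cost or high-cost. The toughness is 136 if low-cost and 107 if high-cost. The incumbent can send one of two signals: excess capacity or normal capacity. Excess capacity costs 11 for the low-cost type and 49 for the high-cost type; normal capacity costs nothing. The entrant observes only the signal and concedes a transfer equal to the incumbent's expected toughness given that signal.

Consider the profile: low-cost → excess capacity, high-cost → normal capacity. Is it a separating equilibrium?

Yes

If types separate, excess capacity earns payment 136 and normal capacity earns 107.
Low-cost: excess capacity gives 136 − 11 = 125; normal capacity gives 107 − 0 = 107. No deviation. ✓
High-cost: normal capacity gives 107 − 0 = 107; excess capacity gives 136 − 49 = 87. No deviation. ✓
Neither type gains from mimicking the other.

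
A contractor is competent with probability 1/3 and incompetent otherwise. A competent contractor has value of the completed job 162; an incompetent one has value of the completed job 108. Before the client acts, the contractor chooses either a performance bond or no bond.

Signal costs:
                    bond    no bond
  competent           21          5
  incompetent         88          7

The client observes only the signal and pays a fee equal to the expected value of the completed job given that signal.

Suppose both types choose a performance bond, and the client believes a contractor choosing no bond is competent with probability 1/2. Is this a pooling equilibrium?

At the pooled signal (bond) the client holds the prior 1/3 and pays 1/3·162 + 2/3·108 = 126. Off-path (no bond) belief 1/2 gives 1/2·162 + 1/2·108 = 135.
Competent: bond gives 126 − 21 = 105; no bond gives 135 − 5 = 130. Deviates. ✗
Incompetent: bond gives 126 − 88 = 38; no bond gives 135 − 7 = 128. Deviates. ✗

No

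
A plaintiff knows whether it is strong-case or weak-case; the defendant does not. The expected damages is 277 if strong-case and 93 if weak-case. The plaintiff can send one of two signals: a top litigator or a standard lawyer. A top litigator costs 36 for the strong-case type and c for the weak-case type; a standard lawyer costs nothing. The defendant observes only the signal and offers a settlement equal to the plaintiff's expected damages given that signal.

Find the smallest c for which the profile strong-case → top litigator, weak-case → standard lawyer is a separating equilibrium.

Under separation: top litigator → strong-case (pays 277); standard lawyer → weak-case (pays 93).
Strong-case: 277 − 36 = 241 ≥ 93 − 0 = 93. Holds regardless of c. ✓
Weak-case: 93 − 0 ≥ 277 − c, so c ≥ 277 − 93 = 184.

184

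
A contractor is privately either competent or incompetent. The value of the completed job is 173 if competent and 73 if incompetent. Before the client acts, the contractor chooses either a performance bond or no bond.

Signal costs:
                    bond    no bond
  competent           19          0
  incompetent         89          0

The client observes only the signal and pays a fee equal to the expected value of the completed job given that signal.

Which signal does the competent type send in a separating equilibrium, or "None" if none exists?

None

Try competent → bond, incompetent → no bond:
  If types separate, bond earns payment 173 and no bond earns 73.
  Competent: bond gives 173 − 19 = 154; no bond gives 73 − 0 = 73. No deviation. ✓
  Incompetent: no bond gives 73 − 0 = 73; bond gives 173 − 89 = 84. Would deviate. ✗
Try competent → no bond, incompetent → bond:
  If types separate, no bond earns payment 173 and bond earns 73.
  Competent: no bond gives 173 − 0 = 173; bond gives 73 − 19 = 54. No deviation. ✓
  Incompetent: bond gives 73 − 89 = -16; no bond gives 173 − 0 = 173. Would deviate. ✗
Neither assignment is incentive-compatible.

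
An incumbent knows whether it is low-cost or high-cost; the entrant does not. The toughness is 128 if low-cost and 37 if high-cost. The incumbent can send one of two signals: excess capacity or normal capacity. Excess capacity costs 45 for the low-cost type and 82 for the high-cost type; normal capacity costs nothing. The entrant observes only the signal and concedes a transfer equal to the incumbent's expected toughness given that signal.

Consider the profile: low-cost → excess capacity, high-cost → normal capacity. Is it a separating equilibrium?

No

If types separate, excess capacity earns payment 128 and normal capacity earns 37.
Low-cost: excess capacity gives 128 − 45 = 83; normal capacity gives 37 − 0 = 37. No deviation. ✓
High-cost: normal capacity gives 37 − 0 = 37; excess capacity gives 128 − 82 = 46. Would deviate. ✗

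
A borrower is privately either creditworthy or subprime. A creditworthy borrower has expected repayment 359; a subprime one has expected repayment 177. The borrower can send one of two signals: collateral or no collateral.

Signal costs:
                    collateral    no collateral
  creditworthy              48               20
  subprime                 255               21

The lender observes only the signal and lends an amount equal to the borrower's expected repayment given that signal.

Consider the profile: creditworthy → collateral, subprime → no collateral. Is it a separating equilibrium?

Yes

Under separation the lender infers type exactly: collateral → creditworthy (pays 359), no collateral → subprime (pays 177).
Creditworthy: collateral gives 359 − 48 = 311; no collateral gives 177 − 20 = 157. No deviation. ✓
Subprime: no collateral gives 177 − 21 = 156; collateral gives 359 − 255 = 104. No deviation. ✓
Both incentive constraints hold.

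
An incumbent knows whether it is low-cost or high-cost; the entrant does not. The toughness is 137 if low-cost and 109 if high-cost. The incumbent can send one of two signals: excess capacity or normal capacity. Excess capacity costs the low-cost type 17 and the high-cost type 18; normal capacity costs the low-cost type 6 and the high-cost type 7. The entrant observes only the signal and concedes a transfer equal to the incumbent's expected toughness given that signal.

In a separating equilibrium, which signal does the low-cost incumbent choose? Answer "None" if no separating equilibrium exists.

None

Try low-cost → excess capacity, high-cost → normal capacity:
  If types separate, excess capacity earns payment 137 and normal capacity earns 109.
  Low-cost: excess capacity gives 137 − 17 = 120; normal capacity gives 109 − 6 = 103. No deviation. ✓
  High-cost: normal capacity gives 109 − 7 = 102; excess capacity gives 137 − 18 = 119. Would deviate. ✗
Try low-cost → normal capacity, high-cost → excess capacity:
  If types separate, normal capacity earns payment 137 and excess capacity earns 109.
  Low-cost: normal capacity gives 137 − 6 = 131; excess capacity gives 109 − 17 = 92. No deviation. ✓
  High-cost: excess capacity gives 109 − 18 = 91; normal capacity gives 137 − 7 = 130. Would deviate. ✗
Neither assignment is incentive-compatible.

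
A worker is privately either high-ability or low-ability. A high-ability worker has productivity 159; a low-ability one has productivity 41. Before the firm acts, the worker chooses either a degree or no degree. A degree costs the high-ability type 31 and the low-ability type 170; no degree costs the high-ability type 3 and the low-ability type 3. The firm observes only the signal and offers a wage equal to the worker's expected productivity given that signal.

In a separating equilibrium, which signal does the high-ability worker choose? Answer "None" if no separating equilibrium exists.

Try high-ability → degree, low-ability → no degree:
  Under separation the firm infers type exactly: degree → high-ability (pays 159), no degree → low-ability (pays 41).
  High-ability: degree gives 159 − 31 = 128; no degree gives 41 − 3 = 38. No deviation. ✓
  Low-ability: no degree gives 41 − 3 = 38; degree gives 159 − 170 = -11. No deviation. ✓
Both hold — the high-ability type sends degree.

degree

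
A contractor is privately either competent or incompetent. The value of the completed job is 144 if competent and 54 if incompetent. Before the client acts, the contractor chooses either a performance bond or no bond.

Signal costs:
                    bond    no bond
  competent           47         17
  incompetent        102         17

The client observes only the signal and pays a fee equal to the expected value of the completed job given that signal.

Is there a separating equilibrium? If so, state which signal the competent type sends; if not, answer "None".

None

Try competent → bond, incompetent → no bond:
  If types separate, bond earns payment 144 and no bond earns 54.
  Competent: bond gives 144 − 47 = 97; no bond gives 54 − 17 = 37. No deviation. ✓
  Incompetent: no bond gives 54 − 17 = 37; bond gives 144 − 102 = 42. Would deviate. ✗
Try competent → no bond, incompetent → bond:
  If types separate, no bond earns payment 144 and bond earns 54.
  Competent: no bond gives 144 − 17 = 127; bond gives 54 − 47 = 7. No deviation. ✓
  Incompetent: bond gives 54 − 102 = -48; no bond gives 144 − 17 = 127. Would deviate. ✗
Neither assignment is incentive-compatible.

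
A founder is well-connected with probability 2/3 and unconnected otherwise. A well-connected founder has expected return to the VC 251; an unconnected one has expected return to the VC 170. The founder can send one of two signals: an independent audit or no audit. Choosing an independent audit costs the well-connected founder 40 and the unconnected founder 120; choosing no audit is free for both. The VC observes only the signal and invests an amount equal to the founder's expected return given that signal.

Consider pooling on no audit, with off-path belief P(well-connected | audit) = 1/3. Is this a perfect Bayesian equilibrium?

Yes

On the equilibrium path (no audit) the VC holds the prior 2/3 and pays 2/3·251 + 1/3·170 = 224. Off-path (audit) belief 1/3 gives 1/3·251 + 2/3·170 = 197.
Well-connected: no audit gives 224 − 0 = 224; audit gives 197 − 40 = 157. Stays. ✓
Unconnected: no audit gives 224 − 0 = 224; audit gives 197 − 120 = 77. Stays. ✓
Beliefs are Bayes-consistent on-path and both types best-respond.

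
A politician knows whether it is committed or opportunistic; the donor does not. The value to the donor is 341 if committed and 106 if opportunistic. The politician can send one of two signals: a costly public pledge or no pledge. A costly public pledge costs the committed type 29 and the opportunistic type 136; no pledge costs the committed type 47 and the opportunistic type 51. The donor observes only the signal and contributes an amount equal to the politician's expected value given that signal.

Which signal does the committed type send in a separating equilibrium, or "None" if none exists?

Try committed → pledge, opportunistic → no pledge:
  Under separation the donor infers type exactly: pledge → committed (pays 341), no pledge → opportunistic (pays 106).
  Committed: pledge gives 341 − 29 = 312; no pledge gives 106 − 47 = 59. No deviation. ✓
  Opportunistic: no pledge gives 106 − 51 = 55; pledge gives 341 − 136 = 205. Would deviate. ✗
Try committed → no pledge, opportunistic → pledge:
  Under separation the donor infers type exactly: no pledge → committed (pays 341), pledge → opportunistic (pays 106).
  Committed: no pledge gives 341 − 47 = 294; pledge gives 106 − 29 = 77. No deviation. ✓
  Opportunistic: pledge gives 106 − 136 = -30; no pledge gives 341 − 51 = 290. Would deviate. ✗
Neither assignment is incentive-compatible.

None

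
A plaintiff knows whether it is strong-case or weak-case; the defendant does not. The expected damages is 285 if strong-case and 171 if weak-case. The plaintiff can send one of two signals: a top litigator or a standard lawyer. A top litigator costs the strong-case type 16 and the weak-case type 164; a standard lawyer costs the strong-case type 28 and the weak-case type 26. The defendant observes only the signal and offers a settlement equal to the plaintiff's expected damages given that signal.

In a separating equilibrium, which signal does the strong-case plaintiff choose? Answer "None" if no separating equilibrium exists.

top litigator

Try strong-case → top litigator, weak-case → standard lawyer:
  If types separate, top litigator earns payment 285 and standard lawyer earns 171.
  Strong-case: top litigator gives 285 − 16 = 269; standard lawyer gives 171 − 28 = 143. No deviation. ✓
  Weak-case: standard lawyer gives 171 − 26 = 145; top litigator gives 285 − 164 = 121. No deviation. ✓
Both hold — the strong-case type sends top litigator.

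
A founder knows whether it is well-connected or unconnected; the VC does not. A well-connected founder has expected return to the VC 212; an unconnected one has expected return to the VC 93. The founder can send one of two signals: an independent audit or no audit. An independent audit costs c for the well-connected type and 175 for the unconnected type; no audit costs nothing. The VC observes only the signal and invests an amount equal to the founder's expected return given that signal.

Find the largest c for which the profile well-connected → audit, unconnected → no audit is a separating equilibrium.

Under separation: audit → well-connected (pays 212); no audit → unconnected (pays 93).
Unconnected: 93 − 0 = 93 ≥ 212 − 175 = 37. Holds regardless of c. ✓
Well-connected: 212 − c ≥ 93 − 0, so c ≤ 212 − 93 = 119.

119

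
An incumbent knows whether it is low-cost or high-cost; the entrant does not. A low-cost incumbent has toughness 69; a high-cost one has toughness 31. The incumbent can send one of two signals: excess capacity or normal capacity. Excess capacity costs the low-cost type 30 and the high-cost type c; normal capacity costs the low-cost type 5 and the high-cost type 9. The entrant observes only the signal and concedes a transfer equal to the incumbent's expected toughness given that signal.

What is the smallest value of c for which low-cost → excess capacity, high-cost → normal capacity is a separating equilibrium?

Under separation: excess capacity → low-cost (pays 69); normal capacity → high-cost (pays 31).
Low-cost: 69 − 30 = 39 ≥ 31 − 5 = 26. Holds regardless of c. ✓
High-cost: 31 − 9 ≥ 69 − c, so c ≥ 69 − 22 = 47.

47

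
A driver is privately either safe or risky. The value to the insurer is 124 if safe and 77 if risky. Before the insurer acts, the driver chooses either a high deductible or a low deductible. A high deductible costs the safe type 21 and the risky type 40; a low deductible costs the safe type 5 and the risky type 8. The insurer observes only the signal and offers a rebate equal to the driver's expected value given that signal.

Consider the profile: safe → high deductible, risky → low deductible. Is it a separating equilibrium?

If types separate, high deductible earns payment 124 and low deductible earns 77.
Safe: high deductible gives 124 − 21 = 103; low deductible gives 77 − 5 = 72. No deviation. ✓
Risky: low deductible gives 77 − 8 = 69; high deductible gives 124 − 40 = 84. Would deviate. ✗

No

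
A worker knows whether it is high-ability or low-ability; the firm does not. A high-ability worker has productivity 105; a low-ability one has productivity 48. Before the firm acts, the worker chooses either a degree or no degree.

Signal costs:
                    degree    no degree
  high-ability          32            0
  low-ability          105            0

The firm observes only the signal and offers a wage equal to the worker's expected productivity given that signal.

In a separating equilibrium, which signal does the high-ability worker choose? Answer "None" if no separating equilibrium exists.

degree

Try high-ability → degree, low-ability → no degree:
  If types separate, degree earns payment 105 and no degree earns 48.
  High-ability: degree gives 105 − 32 = 73; no degree gives 48 − 0 = 48. No deviation. ✓
  Low-ability: no degree gives 48 − 0 = 48; degree gives 105 − 105 = 0. No deviation. ✓
Both hold — the high-ability type sends degree.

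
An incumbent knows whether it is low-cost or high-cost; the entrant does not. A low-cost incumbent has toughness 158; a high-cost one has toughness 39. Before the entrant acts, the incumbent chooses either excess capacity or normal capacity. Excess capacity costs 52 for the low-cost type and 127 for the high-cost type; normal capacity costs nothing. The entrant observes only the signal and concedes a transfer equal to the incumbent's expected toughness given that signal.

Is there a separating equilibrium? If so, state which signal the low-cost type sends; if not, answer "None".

Try low-cost → excess capacity, high-cost → normal capacity:
  Under separation the entrant infers type exactly: excess capacity → low-cost (pays 158), normal capacity → high-cost (pays 39).
  Low-cost: excess capacity gives 158 − 52 = 106; normal capacity gives 39 − 0 = 39. No deviation. ✓
  High-cost: normal capacity gives 39 − 0 = 39; excess capacity gives 158 − 127 = 31. No deviation. ✓
Both hold — the low-cost type sends excess capacity.

excess capacity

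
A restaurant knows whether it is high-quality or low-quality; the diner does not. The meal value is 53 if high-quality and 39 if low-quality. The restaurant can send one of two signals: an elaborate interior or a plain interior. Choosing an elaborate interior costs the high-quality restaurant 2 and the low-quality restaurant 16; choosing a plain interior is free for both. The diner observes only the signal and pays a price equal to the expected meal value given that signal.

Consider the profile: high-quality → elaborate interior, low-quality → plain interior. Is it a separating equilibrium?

Yes

If types separate, elaborate interior earns payment 53 and plain interior earns 39.
High-quality: elaborate interior gives 53 − 2 = 51; plain interior gives 39 − 0 = 39. No deviation. ✓
Low-quality: plain interior gives 39 − 0 = 39; elaborate interior gives 53 − 16 = 37. No deviation. ✓
Both incentive constraints hold.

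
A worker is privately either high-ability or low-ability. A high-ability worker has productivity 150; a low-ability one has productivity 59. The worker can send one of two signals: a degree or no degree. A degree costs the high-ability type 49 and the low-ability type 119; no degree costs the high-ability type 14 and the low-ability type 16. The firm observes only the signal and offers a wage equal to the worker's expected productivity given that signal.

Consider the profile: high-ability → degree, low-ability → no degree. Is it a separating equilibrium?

Yes

If types separate, degree earns payment 150 and no degree earns 59.
High-ability: degree gives 150 − 49 = 101; no degree gives 59 − 14 = 45. No deviation. ✓
Low-ability: no degree gives 59 − 16 = 43; degree gives 150 − 119 = 31. No deviation. ✓
Neither type gains from mimicking the other.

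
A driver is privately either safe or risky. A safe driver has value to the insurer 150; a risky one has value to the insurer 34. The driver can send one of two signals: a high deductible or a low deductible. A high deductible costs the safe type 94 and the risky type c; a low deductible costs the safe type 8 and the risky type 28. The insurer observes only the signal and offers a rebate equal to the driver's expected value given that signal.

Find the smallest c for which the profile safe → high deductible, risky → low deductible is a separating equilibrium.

144

Under separation: high deductible → safe (pays 150); low deductible → risky (pays 34).
Safe: 150 − 94 = 56 ≥ 34 − 8 = 26. Holds regardless of c. ✓
Risky: 34 − 28 ≥ 150 − c, so c ≥ 150 − 6 = 144.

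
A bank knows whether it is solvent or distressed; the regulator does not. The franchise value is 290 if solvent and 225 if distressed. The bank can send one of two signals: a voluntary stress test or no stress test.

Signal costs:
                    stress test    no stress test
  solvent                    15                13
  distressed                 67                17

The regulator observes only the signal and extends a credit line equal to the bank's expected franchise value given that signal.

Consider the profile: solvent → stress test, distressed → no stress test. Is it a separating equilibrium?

No

Under separation the regulator infers type exactly: stress test → solvent (pays 290), no stress test → distressed (pays 225).
Solvent: stress test gives 290 − 15 = 275; no stress test gives 225 − 13 = 212. No deviation. ✓
Distressed: no stress test gives 225 − 17 = 208; stress test gives 290 − 67 = 223. Would deviate. ✗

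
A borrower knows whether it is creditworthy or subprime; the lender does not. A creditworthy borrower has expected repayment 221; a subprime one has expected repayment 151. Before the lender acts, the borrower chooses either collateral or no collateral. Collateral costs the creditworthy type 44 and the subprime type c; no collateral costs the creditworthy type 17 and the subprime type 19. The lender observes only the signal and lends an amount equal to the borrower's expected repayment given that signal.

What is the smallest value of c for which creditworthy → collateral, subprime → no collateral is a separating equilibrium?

89

Under separation: collateral → creditworthy (pays 221); no collateral → subprime (pays 151).
Creditworthy: 221 − 44 = 177 ≥ 151 − 17 = 134. Holds regardless of c. ✓
Subprime: 151 − 19 ≥ 221 − c, so c ≥ 221 − 132 = 89.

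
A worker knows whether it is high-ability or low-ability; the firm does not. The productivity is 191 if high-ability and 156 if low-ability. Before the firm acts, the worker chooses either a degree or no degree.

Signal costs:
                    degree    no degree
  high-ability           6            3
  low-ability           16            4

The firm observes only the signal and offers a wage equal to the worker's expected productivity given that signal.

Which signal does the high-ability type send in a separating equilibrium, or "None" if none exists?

Try high-ability → degree, low-ability → no degree:
  Under separation the firm infers type exactly: degree → high-ability (pays 191), no degree → low-ability (pays 156).
  High-ability: degree gives 191 − 6 = 185; no degree gives 156 − 3 = 153. No deviation. ✓
  Low-ability: no degree gives 156 − 4 = 152; degree gives 191 − 16 = 175. Would deviate. ✗
Try high-ability → no degree, low-ability → degree:
  Under separation the firm infers type exactly: no degree → high-ability (pays 191), degree → low-ability (pays 156).
  High-ability: no degree gives 191 − 3 = 188; degree gives 156 − 6 = 150. No deviation. ✓
  Low-ability: degree gives 156 − 16 = 140; no degree gives 191 − 4 = 187. Would deviate. ✗
Neither assignment is incentive-compatible.

None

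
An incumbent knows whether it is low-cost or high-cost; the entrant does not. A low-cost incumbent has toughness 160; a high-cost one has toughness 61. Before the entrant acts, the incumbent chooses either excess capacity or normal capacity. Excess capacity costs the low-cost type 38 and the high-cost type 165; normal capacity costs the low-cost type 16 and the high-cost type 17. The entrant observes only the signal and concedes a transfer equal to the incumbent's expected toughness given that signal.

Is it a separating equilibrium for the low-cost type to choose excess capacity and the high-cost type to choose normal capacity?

Yes

Under separation the entrant infers type exactly: excess capacity → low-cost (pays 160), normal capacity → high-cost (pays 61).
Low-cost: excess capacity gives 160 − 38 = 122; normal capacity gives 61 − 16 = 45. No deviation. ✓
High-cost: normal capacity gives 61 − 17 = 44; excess capacity gives 160 − 165 = -5. No deviation. ✓
Neither type gains from mimicking the other.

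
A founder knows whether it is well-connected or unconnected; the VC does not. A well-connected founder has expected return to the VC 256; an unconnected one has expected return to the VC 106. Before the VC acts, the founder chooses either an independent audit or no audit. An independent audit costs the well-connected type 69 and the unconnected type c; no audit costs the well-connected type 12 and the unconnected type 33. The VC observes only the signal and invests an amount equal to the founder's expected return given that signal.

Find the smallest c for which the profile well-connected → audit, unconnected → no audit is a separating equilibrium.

Under separation: audit → well-connected (pays 256); no audit → unconnected (pays 106).
Well-connected: 256 − 69 = 187 ≥ 106 − 12 = 94. Holds regardless of c. ✓
Unconnected: 106 − 33 ≥ 256 − c, so c ≥ 256 − 73 = 183.

183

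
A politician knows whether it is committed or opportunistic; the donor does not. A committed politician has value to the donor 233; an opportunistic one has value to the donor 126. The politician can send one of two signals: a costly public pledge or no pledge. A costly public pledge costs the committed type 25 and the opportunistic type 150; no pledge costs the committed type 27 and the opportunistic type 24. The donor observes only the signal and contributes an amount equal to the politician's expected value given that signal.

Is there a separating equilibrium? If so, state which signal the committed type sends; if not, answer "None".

Try committed → pledge, opportunistic → no pledge:
  If types separate, pledge earns payment 233 and no pledge earns 126.
  Committed: pledge gives 233 − 25 = 208; no pledge gives 126 − 27 = 99. No deviation. ✓
  Opportunistic: no pledge gives 126 − 24 = 102; pledge gives 233 − 150 = 83. No deviation. ✓
Both hold — the committed type sends pledge.

pledge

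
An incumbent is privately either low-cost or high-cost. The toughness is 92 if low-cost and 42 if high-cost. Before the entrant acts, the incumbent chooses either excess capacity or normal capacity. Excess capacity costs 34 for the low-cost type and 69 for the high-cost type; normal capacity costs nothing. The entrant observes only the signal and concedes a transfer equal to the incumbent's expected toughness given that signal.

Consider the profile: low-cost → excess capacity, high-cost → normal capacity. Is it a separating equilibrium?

If types separate, excess capacity earns payment 92 and normal capacity earns 42.
Low-cost: excess capacity gives 92 − 34 = 58; normal capacity gives 42 − 0 = 42. No deviation. ✓
High-cost: normal capacity gives 42 − 0 = 42; excess capacity gives 92 − 69 = 23. No deviation. ✓
Both incentive constraints hold.

Yes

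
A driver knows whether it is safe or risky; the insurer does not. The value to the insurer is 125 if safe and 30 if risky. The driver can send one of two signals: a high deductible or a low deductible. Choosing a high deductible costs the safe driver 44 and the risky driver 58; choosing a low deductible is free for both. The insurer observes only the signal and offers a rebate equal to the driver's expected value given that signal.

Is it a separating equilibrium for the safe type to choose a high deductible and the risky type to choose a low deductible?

No

If types separate, high deductible earns payment 125 and low deductible earns 30.
Safe: high deductible gives 125 − 44 = 81; low deductible gives 30 − 0 = 30. No deviation. ✓
Risky: low deductible gives 30 − 0 = 30; high deductible gives 125 − 58 = 67. Would deviate. ✗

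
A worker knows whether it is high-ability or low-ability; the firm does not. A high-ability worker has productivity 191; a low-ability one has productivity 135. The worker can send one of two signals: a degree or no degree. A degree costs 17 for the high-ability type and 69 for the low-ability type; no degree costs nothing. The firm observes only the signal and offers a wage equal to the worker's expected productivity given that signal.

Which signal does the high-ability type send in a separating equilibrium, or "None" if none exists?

Try high-ability → degree, low-ability → no degree:
  Under separation the firm infers type exactly: degree → high-ability (pays 191), no degree → low-ability (pays 135).
  High-ability: degree gives 191 − 17 = 174; no degree gives 135 − 0 = 135. No deviation. ✓
  Low-ability: no degree gives 135 − 0 = 135; degree gives 191 − 69 = 122. No deviation. ✓
Both hold — the high-ability type sends degree.

degree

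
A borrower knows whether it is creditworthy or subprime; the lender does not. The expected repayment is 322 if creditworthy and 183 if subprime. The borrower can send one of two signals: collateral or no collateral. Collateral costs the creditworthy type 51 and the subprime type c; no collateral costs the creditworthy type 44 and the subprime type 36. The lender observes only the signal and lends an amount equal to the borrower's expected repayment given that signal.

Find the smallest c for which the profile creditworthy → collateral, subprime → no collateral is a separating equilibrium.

Under separation: collateral → creditworthy (pays 322); no collateral → subprime (pays 183).
Creditworthy: 322 − 51 = 271 ≥ 183 − 44 = 139. Holds regardless of c. ✓
Subprime: 183 − 36 ≥ 322 − c, so c ≥ 322 − 147 = 175.

175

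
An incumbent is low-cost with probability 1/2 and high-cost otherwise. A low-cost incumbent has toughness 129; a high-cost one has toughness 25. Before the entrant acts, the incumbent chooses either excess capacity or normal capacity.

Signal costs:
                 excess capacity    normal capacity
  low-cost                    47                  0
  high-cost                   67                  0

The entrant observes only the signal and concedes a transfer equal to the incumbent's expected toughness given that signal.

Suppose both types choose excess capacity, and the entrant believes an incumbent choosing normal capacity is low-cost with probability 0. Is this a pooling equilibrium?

No

On the equilibrium path (excess capacity) the entrant holds the prior 1/2 and pays 1/2·129 + 1/2·25 = 77. Off-path (normal capacity) belief 0 gives 0·129 + 1·25 = 25.
Low-cost: excess capacity gives 77 − 47 = 30; normal capacity gives 25 − 0 = 25. Stays. ✓
High-cost: excess capacity gives 77 − 67 = 10; normal capacity gives 25 − 0 = 25. Deviates. ✗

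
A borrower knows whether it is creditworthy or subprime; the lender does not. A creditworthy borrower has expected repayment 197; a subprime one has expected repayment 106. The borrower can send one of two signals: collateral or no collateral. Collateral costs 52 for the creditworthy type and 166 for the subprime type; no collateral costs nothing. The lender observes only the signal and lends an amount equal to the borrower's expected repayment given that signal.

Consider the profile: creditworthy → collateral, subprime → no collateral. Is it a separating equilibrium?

Yes

If types separate, collateral earns payment 197 and no collateral earns 106.
Creditworthy: collateral gives 197 − 52 = 145; no collateral gives 106 − 0 = 106. No deviation. ✓
Subprime: no collateral gives 106 − 0 = 106; collateral gives 197 − 166 = 31. No deviation. ✓
Both incentive constraints hold.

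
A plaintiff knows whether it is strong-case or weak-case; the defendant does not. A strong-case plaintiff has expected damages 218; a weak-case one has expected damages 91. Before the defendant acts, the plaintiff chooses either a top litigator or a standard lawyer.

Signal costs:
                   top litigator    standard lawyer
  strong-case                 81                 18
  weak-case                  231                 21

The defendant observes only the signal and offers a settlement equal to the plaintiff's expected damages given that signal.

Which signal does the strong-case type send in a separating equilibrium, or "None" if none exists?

top litigator

Try strong-case → top litigator, weak-case → standard lawyer:
  If types separate, top litigator earns payment 218 and standard lawyer earns 91.
  Strong-case: top litigator gives 218 − 81 = 137; standard lawyer gives 91 − 18 = 73. No deviation. ✓
  Weak-case: standard lawyer gives 91 − 21 = 70; top litigator gives 218 − 231 = -13. No deviation. ✓
Both hold — the strong-case type sends top litigator.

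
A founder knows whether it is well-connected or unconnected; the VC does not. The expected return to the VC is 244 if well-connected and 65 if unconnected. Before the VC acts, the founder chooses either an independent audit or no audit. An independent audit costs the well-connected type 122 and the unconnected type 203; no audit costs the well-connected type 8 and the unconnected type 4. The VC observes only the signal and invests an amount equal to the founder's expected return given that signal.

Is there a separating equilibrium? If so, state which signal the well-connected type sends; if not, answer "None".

audit

Try well-connected → audit, unconnected → no audit:
  Under separation the VC infers type exactly: audit → well-connected (pays 244), no audit → unconnected (pays 65).
  Well-connected: audit gives 244 − 122 = 122; no audit gives 65 − 8 = 57. No deviation. ✓
  Unconnected: no audit gives 65 − 4 = 61; audit gives 244 − 203 = 41. No deviation. ✓
Both hold — the well-connected type sends audit.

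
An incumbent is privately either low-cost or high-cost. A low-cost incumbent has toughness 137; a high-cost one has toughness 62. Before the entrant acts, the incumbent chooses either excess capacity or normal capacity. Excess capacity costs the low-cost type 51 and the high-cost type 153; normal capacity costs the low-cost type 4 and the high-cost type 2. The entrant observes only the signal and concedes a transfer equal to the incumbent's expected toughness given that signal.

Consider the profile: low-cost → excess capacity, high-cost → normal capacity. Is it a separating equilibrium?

Yes

If types separate, excess capacity earns payment 137 and normal capacity earns 62.
Low-cost: excess capacity gives 137 − 51 = 86; normal capacity gives 62 − 4 = 58. No deviation. ✓
High-cost: normal capacity gives 62 − 2 = 60; excess capacity gives 137 − 153 = -16. No deviation. ✓
Neither type gains from mimicking the other.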